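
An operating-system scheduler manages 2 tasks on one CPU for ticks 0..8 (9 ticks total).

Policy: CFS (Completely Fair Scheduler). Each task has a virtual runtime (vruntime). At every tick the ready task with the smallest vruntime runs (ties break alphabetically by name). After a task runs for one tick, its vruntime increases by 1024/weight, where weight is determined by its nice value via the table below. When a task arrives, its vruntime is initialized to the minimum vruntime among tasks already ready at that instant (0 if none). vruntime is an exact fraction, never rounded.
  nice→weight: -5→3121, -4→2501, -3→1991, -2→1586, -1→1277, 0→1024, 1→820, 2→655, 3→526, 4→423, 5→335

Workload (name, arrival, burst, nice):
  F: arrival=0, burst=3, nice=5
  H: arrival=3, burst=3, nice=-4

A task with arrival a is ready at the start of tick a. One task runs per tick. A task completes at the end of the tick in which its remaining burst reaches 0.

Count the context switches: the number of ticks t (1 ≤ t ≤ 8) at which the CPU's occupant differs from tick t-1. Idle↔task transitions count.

context switches = 2

t=0: vr[F=0] → run F
t=1: vr[F=1024/335] → run F
t=2: vr[F=2048/335] → run F
t=3: vr[H=0] → run H
t=4: vr[H=1024/2501] → run H
t=5: vr[H=2048/2501] → run H
t=6: (idle)
t=7: (idle)
t=8: (idle)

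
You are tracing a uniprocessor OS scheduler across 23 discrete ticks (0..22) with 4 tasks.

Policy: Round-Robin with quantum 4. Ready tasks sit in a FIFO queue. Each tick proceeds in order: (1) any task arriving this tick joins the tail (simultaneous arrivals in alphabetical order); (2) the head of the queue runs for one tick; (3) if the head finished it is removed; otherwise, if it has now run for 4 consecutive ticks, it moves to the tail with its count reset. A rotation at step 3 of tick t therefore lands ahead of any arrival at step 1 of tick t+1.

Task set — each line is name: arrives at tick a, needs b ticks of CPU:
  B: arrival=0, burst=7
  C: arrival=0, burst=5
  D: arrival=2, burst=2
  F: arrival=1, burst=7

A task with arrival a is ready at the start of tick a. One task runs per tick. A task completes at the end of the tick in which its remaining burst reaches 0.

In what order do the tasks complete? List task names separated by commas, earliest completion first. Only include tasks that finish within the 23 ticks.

t=0: queue=[B,C] q_used=0 → run B
t=1: queue=[B,C,F] q_used=1 → run B
t=2: queue=[B,C,F,D] q_used=2 → run B
t=3: queue=[B,C,F,D] q_used=3 → run B
t=4: queue=[C,F,D,B] q_used=0 → run C
t=5: queue=[C,F,D,B] q_used=1 → run C
t=6: queue=[C,F,D,B] q_used=2 → run C
t=7: queue=[C,F,D,B] q_used=3 → run C
t=8: queue=[F,D,B,C] q_used=0 → run F
t=9: queue=[F,D,B,C] q_used=1 → run F
t=10: queue=[F,D,B,C] q_used=2 → run F
t=11: queue=[F,D,B,C] q_used=3 → run F
t=12: queue=[D,B,C,F] q_used=0 → run D
t=13: queue=[D,B,C,F] q_used=1 → run D
t=14: queue=[B,C,F] q_used=0 → run B
t=15: queue=[B,C,F] q_used=1 → run B
t=16: queue=[B,C,F] q_used=2 → run B
t=17: queue=[C,F] q_used=0 → run C
t=18: queue=[F] q_used=0 → run F
t=19: queue=[F] q_used=1 → run F
t=20: queue=[F] q_used=2 → run F
t=21: (idle)
t=22: (idle)

completion order = D, B, C, F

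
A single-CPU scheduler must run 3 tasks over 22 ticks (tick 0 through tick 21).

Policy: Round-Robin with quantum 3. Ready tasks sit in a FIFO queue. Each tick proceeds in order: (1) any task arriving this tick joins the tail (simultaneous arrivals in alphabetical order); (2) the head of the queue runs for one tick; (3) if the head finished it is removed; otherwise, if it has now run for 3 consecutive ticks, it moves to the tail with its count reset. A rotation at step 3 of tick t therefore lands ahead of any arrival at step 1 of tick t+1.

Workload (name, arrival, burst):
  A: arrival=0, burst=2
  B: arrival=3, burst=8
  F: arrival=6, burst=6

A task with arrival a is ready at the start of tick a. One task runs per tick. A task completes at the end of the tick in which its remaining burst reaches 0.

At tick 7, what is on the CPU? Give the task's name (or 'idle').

running at tick 7 = B

t=0: queue=[A] q_used=0 → run A
t=1: queue=[A] q_used=1 → run A
t=2: (idle)
t=3: queue=[B] q_used=0 → run B
t=4: queue=[B] q_used=1 → run B
t=5: queue=[B] q_used=2 → run B
t=6: queue=[B,F] q_used=0 → run B
t=7: queue=[B,F] q_used=1 → run B
t=8: queue=[B,F] q_used=2 → run B
t=9: queue=[F,B] q_used=0 → run F
t=10: queue=[F,B] q_used=1 → run F
t=11: queue=[F,B] q_used=2 → run F
t=12: queue=[B,F] q_used=0 → run B
t=13: queue=[B,F] q_used=1 → run B
t=14: queue=[F] q_used=0 → run F
t=15: queue=[F] q_used=1 → run F
t=16: queue=[F] q_used=2 → run F
t=17: (idle)
t=18: (idle)
t=19: (idle)
t=20: (idle)
t=21: (idle)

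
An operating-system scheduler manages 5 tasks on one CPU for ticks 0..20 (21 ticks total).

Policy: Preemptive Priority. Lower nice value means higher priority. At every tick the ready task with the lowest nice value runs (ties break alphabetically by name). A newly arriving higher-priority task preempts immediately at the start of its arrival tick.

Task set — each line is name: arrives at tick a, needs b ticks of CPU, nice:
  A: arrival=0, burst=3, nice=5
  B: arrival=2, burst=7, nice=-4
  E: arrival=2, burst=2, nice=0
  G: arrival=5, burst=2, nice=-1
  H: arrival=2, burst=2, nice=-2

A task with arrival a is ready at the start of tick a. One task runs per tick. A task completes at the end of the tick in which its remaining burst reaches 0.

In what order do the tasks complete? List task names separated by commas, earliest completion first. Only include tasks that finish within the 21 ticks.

t=0: ready={A} → run A
t=1: ready={A} → run A
t=2: ready={A,B,E,H} → run B
t=3: ready={A,B,E,H} → run B
t=4: ready={A,B,E,H} → run B
t=5: ready={A,B,E,G,H} → run B
t=6: ready={A,B,E,G,H} → run B
t=7: ready={A,B,E,G,H} → run B
t=8: ready={A,B,E,G,H} → run B
t=9: ready={A,E,G,H} → run H
t=10: ready={A,E,G,H} → run H
t=11: ready={A,E,G} → run G
t=12: ready={A,E,G} → run G
t=13: ready={A,E} → run E
t=14: ready={A,E} → run E
t=15: ready={A} → run A
t=16: (idle)
t=17: (idle)
t=18: (idle)
t=19: (idle)
t=20: (idle)

completion order = B, H, G, E, A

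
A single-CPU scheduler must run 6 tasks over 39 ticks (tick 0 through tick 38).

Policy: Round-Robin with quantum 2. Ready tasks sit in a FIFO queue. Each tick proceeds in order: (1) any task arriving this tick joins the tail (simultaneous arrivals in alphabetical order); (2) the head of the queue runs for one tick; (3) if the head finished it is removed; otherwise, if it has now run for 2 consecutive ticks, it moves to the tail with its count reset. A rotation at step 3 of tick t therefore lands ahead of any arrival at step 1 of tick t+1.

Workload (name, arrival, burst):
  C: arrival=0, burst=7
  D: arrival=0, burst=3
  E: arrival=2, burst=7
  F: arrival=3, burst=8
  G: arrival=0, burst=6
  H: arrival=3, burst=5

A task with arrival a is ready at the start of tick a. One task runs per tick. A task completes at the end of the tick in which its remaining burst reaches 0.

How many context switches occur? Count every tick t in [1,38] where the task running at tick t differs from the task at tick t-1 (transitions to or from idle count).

t=0: queue=[C,D,G] q_used=0 → run C
t=1: queue=[C,D,G] q_used=1 → run C
t=2: queue=[D,G,C,E] q_used=0 → run D
t=3: queue=[D,G,C,E,F,H] q_used=1 → run D
t=4: queue=[G,C,E,F,H,D] q_used=0 → run G
t=5: queue=[G,C,E,F,H,D] q_used=1 → run G
t=6: queue=[C,E,F,H,D,G] q_used=0 → run C
t=7: queue=[C,E,F,H,D,G] q_used=1 → run C
t=8: queue=[E,F,H,D,G,C] q_used=0 → run E
t=9: queue=[E,F,H,D,G,C] q_used=1 → run E
t=10: queue=[F,H,D,G,C,E] q_used=0 → run F
t=11: queue=[F,H,D,G,C,E] q_used=1 → run F
t=12: queue=[H,D,G,C,E,F] q_used=0 → run H
t=13: queue=[H,D,G,C,E,F] q_used=1 → run H
t=14: queue=[D,G,C,E,F,H] q_used=0 → run D
t=15: queue=[G,C,E,F,H] q_used=0 → run G
t=16: queue=[G,C,E,F,H] q_used=1 → run G
t=17: queue=[C,E,F,H,G] q_used=0 → run C
t=18: queue=[C,E,F,H,G] q_used=1 → run C
t=19: queue=[E,F,H,G,C] q_used=0 → run E
t=20: queue=[E,F,H,G,C] q_used=1 → run E
t=21: queue=[F,H,G,C,E] q_used=0 → run F
t=22: queue=[F,H,G,C,E] q_used=1 → run F
t=23: queue=[H,G,C,E,F] q_used=0 → run H
t=24: queue=[H,G,C,E,F] q_used=1 → run H
t=25: queue=[G,C,E,F,H] q_used=0 → run G
t=26: queue=[G,C,E,F,H] q_used=1 → run G
t=27: queue=[C,E,F,H] q_used=0 → run C
t=28: queue=[E,F,H] q_used=0 → run E
t=29: queue=[E,F,H] q_used=1 → run E
t=30: queue=[F,H,E] q_used=0 → run F
t=31: queue=[F,H,E] q_used=1 → run F
t=32: queue=[H,E,F] q_used=0 → run H
t=33: queue=[E,F] q_used=0 → run E
t=34: queue=[F] q_used=0 → run F
t=35: queue=[F] q_used=1 → run F
t=36: (idle)
t=37: (idle)
t=38: (idle)

context switches = 20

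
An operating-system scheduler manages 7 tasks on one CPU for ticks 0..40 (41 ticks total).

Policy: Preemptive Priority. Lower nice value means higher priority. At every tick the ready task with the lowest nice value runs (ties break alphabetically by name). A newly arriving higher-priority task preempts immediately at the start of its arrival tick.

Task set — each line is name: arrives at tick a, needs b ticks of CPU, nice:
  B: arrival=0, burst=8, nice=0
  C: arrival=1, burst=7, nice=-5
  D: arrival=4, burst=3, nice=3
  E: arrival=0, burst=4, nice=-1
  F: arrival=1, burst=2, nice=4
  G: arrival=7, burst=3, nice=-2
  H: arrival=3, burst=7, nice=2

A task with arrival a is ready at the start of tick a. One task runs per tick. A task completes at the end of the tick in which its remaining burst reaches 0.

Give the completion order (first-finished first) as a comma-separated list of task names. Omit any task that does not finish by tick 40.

t=0: ready={B,E} → run E
t=1: ready={B,C,E,F} → run C
t=2: ready={B,C,E,F} → run C
t=3: ready={B,C,E,F,H} → run C
t=4: ready={B,C,D,E,F,H} → run C
t=5: ready={B,C,D,E,F,H} → run C
t=6: ready={B,C,D,E,F,H} → run C
t=7: ready={B,C,D,E,F,G,H} → run C
t=8: ready={B,D,E,F,G,H} → run G
t=9: ready={B,D,E,F,G,H} → run G
t=10: ready={B,D,E,F,G,H} → run G
t=11: ready={B,D,E,F,H} → run E
t=12: ready={B,D,E,F,H} → run E
t=13: ready={B,D,E,F,H} → run E
t=14: ready={B,D,F,H} → run B
t=15: ready={B,D,F,H} → run B
t=16: ready={B,D,F,H} → run B
t=17: ready={B,D,F,H} → run B
t=18: ready={B,D,F,H} → run B
t=19: ready={B,D,F,H} → run B
t=20: ready={B,D,F,H} → run B
t=21: ready={B,D,F,H} → run B
t=22: ready={D,F,H} → run H
t=23: ready={D,F,H} → run H
t=24: ready={D,F,H} → run H
t=25: ready={D,F,H} → run H
t=26: ready={D,F,H} → run H
t=27: ready={D,F,H} → run H
t=28: ready={D,F,H} → run H
t=29: ready={D,F} → run D
t=30: ready={D,F} → run D
t=31: ready={D,F} → run D
t=32: ready={F} → run F
t=33: ready={F} → run F
t=34: (idle)
t=35: (idle)
t=36: (idle)
t=37: (idle)
t=38: (idle)
t=39: (idle)
t=40: (idle)

completion order = C, G, E, B, H, D, F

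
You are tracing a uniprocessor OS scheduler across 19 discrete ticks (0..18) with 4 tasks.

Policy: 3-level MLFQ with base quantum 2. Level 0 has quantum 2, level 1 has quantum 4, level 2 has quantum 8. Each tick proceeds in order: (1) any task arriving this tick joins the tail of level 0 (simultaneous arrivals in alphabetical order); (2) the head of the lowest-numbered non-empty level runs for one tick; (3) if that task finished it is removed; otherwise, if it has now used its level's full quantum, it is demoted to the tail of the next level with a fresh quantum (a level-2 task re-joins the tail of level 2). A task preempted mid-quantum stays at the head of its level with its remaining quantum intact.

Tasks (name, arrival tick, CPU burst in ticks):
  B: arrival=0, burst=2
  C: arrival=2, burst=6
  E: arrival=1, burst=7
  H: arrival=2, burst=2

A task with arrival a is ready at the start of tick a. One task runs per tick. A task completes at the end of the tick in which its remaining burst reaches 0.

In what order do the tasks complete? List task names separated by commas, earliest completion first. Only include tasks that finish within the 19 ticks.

t=0: L0/L1/L2 = B/-/- → run B
t=1: L0/L1/L2 = BE/-/- → run B
t=2: L0/L1/L2 = ECH/-/- → run E
t=3: L0/L1/L2 = ECH/-/- → run E
t=4: L0/L1/L2 = CH/E/- → run C
t=5: L0/L1/L2 = CH/E/- → run C
t=6: L0/L1/L2 = H/EC/- → run H
t=7: L0/L1/L2 = H/EC/- → run H
t=8: L0/L1/L2 = -/EC/- → run E
t=9: L0/L1/L2 = -/EC/- → run E
t=10: L0/L1/L2 = -/EC/- → run E
t=11: L0/L1/L2 = -/EC/- → run E
t=12: L0/L1/L2 = -/C/E → run C
t=13: L0/L1/L2 = -/C/E → run C
t=14: L0/L1/L2 = -/C/E → run C
t=15: L0/L1/L2 = -/C/E → run C
t=16: L0/L1/L2 = -/-/E → run E
t=17: (idle)
t=18: (idle)

completion order = B, H, C, E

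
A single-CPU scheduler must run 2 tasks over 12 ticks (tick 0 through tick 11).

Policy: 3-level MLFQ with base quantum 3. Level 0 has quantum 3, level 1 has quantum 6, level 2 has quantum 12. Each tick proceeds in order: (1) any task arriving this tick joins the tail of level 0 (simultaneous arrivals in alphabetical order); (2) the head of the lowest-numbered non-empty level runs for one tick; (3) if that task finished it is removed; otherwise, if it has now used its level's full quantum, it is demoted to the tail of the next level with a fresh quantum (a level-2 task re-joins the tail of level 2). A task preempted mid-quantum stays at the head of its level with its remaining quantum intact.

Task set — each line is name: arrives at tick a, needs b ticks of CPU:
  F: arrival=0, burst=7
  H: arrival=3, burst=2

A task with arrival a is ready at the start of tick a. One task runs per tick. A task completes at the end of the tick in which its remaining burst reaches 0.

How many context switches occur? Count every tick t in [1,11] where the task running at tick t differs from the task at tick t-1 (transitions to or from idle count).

t=0: L0/L1/L2 = F/-/- → run F
t=1: L0/L1/L2 = F/-/- → run F
t=2: L0/L1/L2 = F/-/- → run F
t=3: L0/L1/L2 = H/F/- → run H
t=4: L0/L1/L2 = H/F/- → run H
t=5: L0/L1/L2 = -/F/- → run F
t=6: L0/L1/L2 = -/F/- → run F
t=7: L0/L1/L2 = -/F/- → run F
t=8: L0/L1/L2 = -/F/- → run F
t=9: (idle)
t=10: (idle)
t=11: (idle)

context switches = 3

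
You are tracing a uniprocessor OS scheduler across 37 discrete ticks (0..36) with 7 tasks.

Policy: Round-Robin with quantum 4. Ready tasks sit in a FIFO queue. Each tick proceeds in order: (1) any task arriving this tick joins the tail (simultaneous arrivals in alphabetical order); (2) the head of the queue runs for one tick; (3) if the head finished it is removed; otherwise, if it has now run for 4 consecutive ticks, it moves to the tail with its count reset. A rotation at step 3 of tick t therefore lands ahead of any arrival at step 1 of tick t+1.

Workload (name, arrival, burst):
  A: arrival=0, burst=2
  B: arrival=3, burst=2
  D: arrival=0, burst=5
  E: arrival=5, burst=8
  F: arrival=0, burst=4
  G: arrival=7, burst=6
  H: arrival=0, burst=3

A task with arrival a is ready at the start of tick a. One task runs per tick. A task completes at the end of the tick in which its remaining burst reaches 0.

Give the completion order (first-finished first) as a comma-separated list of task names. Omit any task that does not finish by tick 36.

t=0: queue=[A,D,F,H] q_used=0 → run A
t=1: queue=[A,D,F,H] q_used=1 → run A
t=2: queue=[D,F,H] q_used=0 → run D
t=3: queue=[D,F,H,B] q_used=1 → run D
t=4: queue=[D,F,H,B] q_used=2 → run D
t=5: queue=[D,F,H,B,E] q_used=3 → run D
t=6: queue=[F,H,B,E,D] q_used=0 → run F
t=7: queue=[F,H,B,E,D,G] q_used=1 → run F
t=8: queue=[F,H,B,E,D,G] q_used=2 → run F
t=9: queue=[F,H,B,E,D,G] q_used=3 → run F
t=10: queue=[H,B,E,D,G] q_used=0 → run H
t=11: queue=[H,B,E,D,G] q_used=1 → run H
t=12: queue=[H,B,E,D,G] q_used=2 → run H
t=13: queue=[B,E,D,G] q_used=0 → run B
t=14: queue=[B,E,D,G] q_used=1 → run B
t=15: queue=[E,D,G] q_used=0 → run E
t=16: queue=[E,D,G] q_used=1 → run E
t=17: queue=[E,D,G] q_used=2 → run E
t=18: queue=[E,D,G] q_used=3 → run E
t=19: queue=[D,G,E] q_used=0 → run D
t=20: queue=[G,E] q_used=0 → run G
t=21: queue=[G,E] q_used=1 → run G
t=22: queue=[G,E] q_used=2 → run G
t=23: queue=[G,E] q_used=3 → run G
t=24: queue=[E,G] q_used=0 → run E
t=25: queue=[E,G] q_used=1 → run E
t=26: queue=[E,G] q_used=2 → run E
t=27: queue=[E,G] q_used=3 → run E
t=28: queue=[G] q_used=0 → run G
t=29: queue=[G] q_used=1 → run G
t=30: (idle)
t=31: (idle)
t=32: (idle)
t=33: (idle)
t=34: (idle)
t=35: (idle)
t=36: (idle)

completion order = A, F, H, B, D, E, G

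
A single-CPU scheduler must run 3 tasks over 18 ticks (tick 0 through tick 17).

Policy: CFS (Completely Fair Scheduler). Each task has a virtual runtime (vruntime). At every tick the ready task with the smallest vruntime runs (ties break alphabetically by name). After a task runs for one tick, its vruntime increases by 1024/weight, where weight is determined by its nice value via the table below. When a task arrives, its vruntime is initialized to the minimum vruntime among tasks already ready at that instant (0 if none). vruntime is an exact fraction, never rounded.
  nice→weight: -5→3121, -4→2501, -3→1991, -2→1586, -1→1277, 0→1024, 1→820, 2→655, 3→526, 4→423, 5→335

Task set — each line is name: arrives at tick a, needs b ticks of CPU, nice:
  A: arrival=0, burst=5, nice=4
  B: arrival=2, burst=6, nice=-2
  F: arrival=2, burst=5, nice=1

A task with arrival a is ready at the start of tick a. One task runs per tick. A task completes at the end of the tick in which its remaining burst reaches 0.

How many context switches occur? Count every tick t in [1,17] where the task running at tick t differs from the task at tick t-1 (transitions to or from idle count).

context switches = 12

t=0: vr[A=0] → run A
t=1: vr[A=1024/423] → run A
t=2: vr[A=2048/423 B=2048/423 F=2048/423] → run A
t=3: vr[A=1024/141 B=2048/423 F=2048/423] → run B
t=4: vr[A=1024/141 B=1840640/335439 F=2048/423] → run F
t=5: vr[A=1024/141 B=1840640/335439 F=528128/86715] → run B
t=6: vr[A=1024/141 B=2057216/335439 F=528128/86715] → run F
t=7: vr[A=1024/141 B=2057216/335439 F=636416/86715] → run B
t=8: vr[A=1024/141 B=2273792/335439 F=636416/86715] → run B
t=9: vr[A=1024/141 B=2490368/335439 F=636416/86715] → run A
t=10: vr[A=4096/423 B=2490368/335439 F=636416/86715] → run F
t=11: vr[A=4096/423 B=2490368/335439 F=744704/86715] → run B
t=12: vr[A=4096/423 B=2706944/335439 F=744704/86715] → run B
t=13: vr[A=4096/423 F=744704/86715] → run F
t=14: vr[A=4096/423 F=852992/86715] → run A
t=15: vr[F=852992/86715] → run F
t=16: (idle)
t=17: (idle)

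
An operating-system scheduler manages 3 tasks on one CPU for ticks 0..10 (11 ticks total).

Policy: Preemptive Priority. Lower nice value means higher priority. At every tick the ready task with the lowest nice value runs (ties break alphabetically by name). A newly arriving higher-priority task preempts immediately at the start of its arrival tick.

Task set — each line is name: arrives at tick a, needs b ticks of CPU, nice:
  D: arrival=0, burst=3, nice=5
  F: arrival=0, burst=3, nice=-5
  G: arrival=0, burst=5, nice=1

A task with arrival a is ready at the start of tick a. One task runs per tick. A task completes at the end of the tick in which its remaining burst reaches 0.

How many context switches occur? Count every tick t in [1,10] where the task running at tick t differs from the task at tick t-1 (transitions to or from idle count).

context switches = 2

t=0: ready={D,F,G} → run F
t=1: ready={D,F,G} → run F
t=2: ready={D,F,G} → run F
t=3: ready={D,G} → run G
t=4: ready={D,G} → run G
t=5: ready={D,G} → run G
t=6: ready={D,G} → run G
t=7: ready={D,G} → run G
t=8: ready={D} → run D
t=9: ready={D} → run D
t=10: ready={D} → run D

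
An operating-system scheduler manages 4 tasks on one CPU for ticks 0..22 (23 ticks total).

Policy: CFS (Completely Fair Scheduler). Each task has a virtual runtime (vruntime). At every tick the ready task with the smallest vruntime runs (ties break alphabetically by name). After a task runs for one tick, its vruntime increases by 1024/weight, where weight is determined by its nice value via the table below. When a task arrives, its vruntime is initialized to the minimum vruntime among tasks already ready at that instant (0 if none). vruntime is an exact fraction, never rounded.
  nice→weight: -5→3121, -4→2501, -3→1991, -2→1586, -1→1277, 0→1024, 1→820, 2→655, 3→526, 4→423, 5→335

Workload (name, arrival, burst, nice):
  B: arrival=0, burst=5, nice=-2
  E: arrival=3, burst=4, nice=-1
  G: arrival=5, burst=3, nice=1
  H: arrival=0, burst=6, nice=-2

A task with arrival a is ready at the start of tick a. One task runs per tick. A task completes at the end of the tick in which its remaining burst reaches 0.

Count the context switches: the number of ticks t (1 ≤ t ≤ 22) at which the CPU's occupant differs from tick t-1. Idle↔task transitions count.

context switches = 18

t=0: vr[B=0 H=0] → run B
t=1: vr[B=512/793 H=0] → run H
t=2: vr[B=512/793 H=512/793] → run B
t=3: vr[B=1024/793 E=512/793 H=512/793] → run E
t=4: vr[B=1024/793 E=1465856/1012661 H=512/793] → run H
t=5: vr[B=1024/793 E=1465856/1012661 G=1024/793 H=1024/793] → run B
t=6: vr[B=1536/793 E=1465856/1012661 G=1024/793 H=1024/793] → run G
t=7: vr[B=1536/793 E=1465856/1012661 G=412928/162565 H=1024/793] → run H
t=8: vr[B=1536/793 E=1465856/1012661 G=412928/162565 H=1536/793] → run E
t=9: vr[B=1536/793 E=2277888/1012661 G=412928/162565 H=1536/793] → run B
t=10: vr[B=2048/793 E=2277888/1012661 G=412928/162565 H=1536/793] → run H
t=11: vr[B=2048/793 E=2277888/1012661 G=412928/162565 H=2048/793] → run E
t=12: vr[B=2048/793 E=3089920/1012661 G=412928/162565 H=2048/793] → run G
t=13: vr[B=2048/793 E=3089920/1012661 G=615936/162565 H=2048/793] → run B
t=14: vr[E=3089920/1012661 G=615936/162565 H=2048/793] → run H
t=15: vr[E=3089920/1012661 G=615936/162565 H=2560/793] → run E
t=16: vr[G=615936/162565 H=2560/793] → run H
t=17: vr[G=615936/162565] → run G
t=18: (idle)
t=19: (idle)
t=20: (idle)
t=21: (idle)
t=22: (idle)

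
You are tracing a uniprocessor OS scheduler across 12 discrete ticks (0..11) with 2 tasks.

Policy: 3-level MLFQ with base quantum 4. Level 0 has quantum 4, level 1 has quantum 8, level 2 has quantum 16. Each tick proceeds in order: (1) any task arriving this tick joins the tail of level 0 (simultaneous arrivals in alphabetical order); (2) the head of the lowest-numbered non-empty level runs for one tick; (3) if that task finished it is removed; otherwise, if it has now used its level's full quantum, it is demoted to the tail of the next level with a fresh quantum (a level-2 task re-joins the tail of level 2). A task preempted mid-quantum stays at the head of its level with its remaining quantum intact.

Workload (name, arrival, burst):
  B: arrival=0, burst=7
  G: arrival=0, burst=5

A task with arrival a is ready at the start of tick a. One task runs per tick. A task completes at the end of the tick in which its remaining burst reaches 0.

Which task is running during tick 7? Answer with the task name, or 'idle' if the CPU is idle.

running at tick 7 = G

t=0: L0/L1/L2 = BG/-/- → run B
t=1: L0/L1/L2 = BG/-/- → run B
t=2: L0/L1/L2 = BG/-/- → run B
t=3: L0/L1/L2 = BG/-/- → run B
t=4: L0/L1/L2 = G/B/- → run G
t=5: L0/L1/L2 = G/B/- → run G
t=6: L0/L1/L2 = G/B/- → run G
t=7: L0/L1/L2 = G/B/- → run G
t=8: L0/L1/L2 = -/BG/- → run B
t=9: L0/L1/L2 = -/BG/- → run B
t=10: L0/L1/L2 = -/BG/- → run B
t=11: L0/L1/L2 = -/G/- → run G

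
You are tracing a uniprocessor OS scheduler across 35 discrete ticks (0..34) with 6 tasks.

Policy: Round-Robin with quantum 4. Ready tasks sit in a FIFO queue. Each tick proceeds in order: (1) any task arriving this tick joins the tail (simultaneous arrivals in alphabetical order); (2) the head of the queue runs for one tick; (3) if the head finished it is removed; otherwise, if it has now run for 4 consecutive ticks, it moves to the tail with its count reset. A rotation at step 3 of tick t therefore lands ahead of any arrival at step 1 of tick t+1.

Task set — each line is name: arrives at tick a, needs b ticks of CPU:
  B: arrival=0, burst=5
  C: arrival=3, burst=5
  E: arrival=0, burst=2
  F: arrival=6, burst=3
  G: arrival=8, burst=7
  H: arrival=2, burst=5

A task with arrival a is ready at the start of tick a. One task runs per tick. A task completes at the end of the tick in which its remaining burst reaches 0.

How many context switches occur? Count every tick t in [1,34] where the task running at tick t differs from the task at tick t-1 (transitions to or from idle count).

context switches = 10

t=0: queue=[B,E] q_used=0 → run B
t=1: queue=[B,E] q_used=1 → run B
t=2: queue=[B,E,H] q_used=2 → run B
t=3: queue=[B,E,H,C] q_used=3 → run B
t=4: queue=[E,H,C,B] q_used=0 → run E
t=5: queue=[E,H,C,B] q_used=1 → run E
t=6: queue=[H,C,B,F] q_used=0 → run H
t=7: queue=[H,C,B,F] q_used=1 → run H
t=8: queue=[H,C,B,F,G] q_used=2 → run H
t=9: queue=[H,C,B,F,G] q_used=3 → run H
t=10: queue=[C,B,F,G,H] q_used=0 → run C
t=11: queue=[C,B,F,G,H] q_used=1 → run C
t=12: queue=[C,B,F,G,H] q_used=2 → run C
t=13: queue=[C,B,F,G,H] q_used=3 → run C
t=14: queue=[B,F,G,H,C] q_used=0 → run B
t=15: queue=[F,G,H,C] q_used=0 → run F
t=16: queue=[F,G,H,C] q_used=1 → run F
t=17: queue=[F,G,H,C] q_used=2 → run F
t=18: queue=[G,H,C] q_used=0 → run G
t=19: queue=[G,H,C] q_used=1 → run G
t=20: queue=[G,H,C] q_used=2 → run G
t=21: queue=[G,H,C] q_used=3 → run G
t=22: queue=[H,C,G] q_used=0 → run H
t=23: queue=[C,G] q_used=0 → run C
t=24: queue=[G] q_used=0 → run G
t=25: queue=[G] q_used=1 → run G
t=26: queue=[G] q_used=2 → run G
t=27: (idle)
t=28: (idle)
t=29: (idle)
t=30: (idle)
t=31: (idle)
t=32: (idle)
t=33: (idle)
t=34: (idle)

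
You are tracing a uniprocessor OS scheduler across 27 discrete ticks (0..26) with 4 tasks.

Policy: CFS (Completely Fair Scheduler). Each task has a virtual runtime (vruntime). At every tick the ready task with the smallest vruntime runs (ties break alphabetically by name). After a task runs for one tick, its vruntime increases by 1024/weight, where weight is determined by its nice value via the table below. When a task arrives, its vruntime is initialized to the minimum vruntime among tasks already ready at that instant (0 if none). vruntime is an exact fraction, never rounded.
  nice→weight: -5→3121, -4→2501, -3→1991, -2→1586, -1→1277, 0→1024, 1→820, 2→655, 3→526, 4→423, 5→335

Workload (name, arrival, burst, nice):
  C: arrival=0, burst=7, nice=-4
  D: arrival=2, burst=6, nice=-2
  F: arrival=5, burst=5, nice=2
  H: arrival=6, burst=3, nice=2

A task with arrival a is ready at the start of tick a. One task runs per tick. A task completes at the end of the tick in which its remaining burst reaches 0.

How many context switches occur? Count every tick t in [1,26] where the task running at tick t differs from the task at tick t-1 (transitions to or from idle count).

t=0: vr[C=0] → run C
t=1: vr[C=1024/2501] → run C
t=2: vr[C=2048/2501 D=2048/2501] → run C
t=3: vr[C=3072/2501 D=2048/2501] → run D
t=4: vr[C=3072/2501 D=47616/32513] → run C
t=5: vr[C=4096/2501 D=47616/32513 F=47616/32513] → run D
t=6: vr[C=4096/2501 D=68608/32513 F=47616/32513 H=47616/32513] → run F
t=7: vr[C=4096/2501 D=68608/32513 F=64481792/21296015 H=47616/32513] → run H
t=8: vr[C=4096/2501 D=68608/32513 F=64481792/21296015 H=64481792/21296015] → run C
t=9: vr[C=5120/2501 D=68608/32513 F=64481792/21296015 H=64481792/21296015] → run C
t=10: vr[C=6144/2501 D=68608/32513 F=64481792/21296015 H=64481792/21296015] → run D
t=11: vr[C=6144/2501 D=89600/32513 F=64481792/21296015 H=64481792/21296015] → run C
t=12: vr[D=89600/32513 F=64481792/21296015 H=64481792/21296015] → run D
t=13: vr[D=110592/32513 F=64481792/21296015 H=64481792/21296015] → run F
t=14: vr[D=110592/32513 F=97775104/21296015 H=64481792/21296015] → run H
t=15: vr[D=110592/32513 F=97775104/21296015 H=97775104/21296015] → run D
t=16: vr[D=131584/32513 F=97775104/21296015 H=97775104/21296015] → run D
t=17: vr[F=97775104/21296015 H=97775104/21296015] → run F
t=18: vr[F=131068416/21296015 H=97775104/21296015] → run H
t=19: vr[F=131068416/21296015] → run F
t=20: vr[F=164361728/21296015] → run F
t=21: (idle)
t=22: (idle)
t=23: (idle)
t=24: (idle)
t=25: (idle)
t=26: (idle)

context switches = 16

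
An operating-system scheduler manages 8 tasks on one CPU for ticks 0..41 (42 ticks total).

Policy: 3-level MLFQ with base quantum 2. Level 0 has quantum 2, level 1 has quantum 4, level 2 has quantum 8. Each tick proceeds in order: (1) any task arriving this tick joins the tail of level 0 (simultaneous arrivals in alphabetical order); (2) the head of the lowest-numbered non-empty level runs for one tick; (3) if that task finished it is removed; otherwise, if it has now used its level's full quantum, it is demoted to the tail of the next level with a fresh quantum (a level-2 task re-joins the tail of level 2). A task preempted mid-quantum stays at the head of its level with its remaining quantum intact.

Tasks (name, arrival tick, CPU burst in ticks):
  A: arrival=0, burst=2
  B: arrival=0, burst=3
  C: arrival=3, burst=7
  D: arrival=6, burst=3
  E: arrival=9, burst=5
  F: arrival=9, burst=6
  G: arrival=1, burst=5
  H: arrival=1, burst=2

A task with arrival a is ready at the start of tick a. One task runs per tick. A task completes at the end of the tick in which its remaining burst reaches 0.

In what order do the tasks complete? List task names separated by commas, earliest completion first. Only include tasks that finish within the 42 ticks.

t=0: L0/L1/L2 = AB/-/- → run A
t=1: L0/L1/L2 = ABGH/-/- → run A
t=2: L0/L1/L2 = BGH/-/- → run B
t=3: L0/L1/L2 = BGHC/-/- → run B
t=4: L0/L1/L2 = GHC/B/- → run G
t=5: L0/L1/L2 = GHC/B/- → run G
t=6: L0/L1/L2 = HCD/BG/- → run H
t=7: L0/L1/L2 = HCD/BG/- → run H
t=8: L0/L1/L2 = CD/BG/- → run C
t=9: L0/L1/L2 = CDEF/BG/- → run C
t=10: L0/L1/L2 = DEF/BGC/- → run D
t=11: L0/L1/L2 = DEF/BGC/- → run D
t=12: L0/L1/L2 = EF/BGCD/- → run E
t=13: L0/L1/L2 = EF/BGCD/- → run E
t=14: L0/L1/L2 = F/BGCDE/- → run F
t=15: L0/L1/L2 = F/BGCDE/- → run F
t=16: L0/L1/L2 = -/BGCDEF/- → run B
t=17: L0/L1/L2 = -/GCDEF/- → run G
t=18: L0/L1/L2 = -/GCDEF/- → run G
t=19: L0/L1/L2 = -/GCDEF/- → run G
t=20: L0/L1/L2 = -/CDEF/- → run C
t=21: L0/L1/L2 = -/CDEF/- → run C
t=22: L0/L1/L2 = -/CDEF/- → run C
t=23: L0/L1/L2 = -/CDEF/- → run C
t=24: L0/L1/L2 = -/DEF/C → run D
t=25: L0/L1/L2 = -/EF/C → run E
t=26: L0/L1/L2 = -/EF/C → run E
t=27: L0/L1/L2 = -/EF/C → run E
t=28: L0/L1/L2 = -/F/C → run F
t=29: L0/L1/L2 = -/F/C → run F
t=30: L0/L1/L2 = -/F/C → run F
t=31: L0/L1/L2 = -/F/C → run F
t=32: L0/L1/L2 = -/-/C → run C
t=33: (idle)
t=34: (idle)
t=35: (idle)
t=36: (idle)
t=37: (idle)
t=38: (idle)
t=39: (idle)
t=40: (idle)
t=41: (idle)

completion order = A, H, B, G, D, E, F, C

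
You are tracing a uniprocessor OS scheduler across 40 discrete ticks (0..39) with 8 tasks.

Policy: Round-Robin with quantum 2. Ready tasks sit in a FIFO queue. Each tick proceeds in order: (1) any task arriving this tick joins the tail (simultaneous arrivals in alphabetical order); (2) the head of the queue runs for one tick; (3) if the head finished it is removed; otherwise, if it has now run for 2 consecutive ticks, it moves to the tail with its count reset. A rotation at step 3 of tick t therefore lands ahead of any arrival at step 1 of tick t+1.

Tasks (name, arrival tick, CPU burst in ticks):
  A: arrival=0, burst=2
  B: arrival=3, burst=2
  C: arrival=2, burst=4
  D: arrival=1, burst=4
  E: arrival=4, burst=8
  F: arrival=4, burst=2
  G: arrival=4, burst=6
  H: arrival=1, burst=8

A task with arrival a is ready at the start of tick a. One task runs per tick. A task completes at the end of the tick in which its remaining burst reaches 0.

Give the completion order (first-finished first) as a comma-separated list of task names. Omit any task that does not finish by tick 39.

completion order = A, B, D, F, C, G, H, E

t=0: queue=[A] q_used=0 → run A
t=1: queue=[A,D,H] q_used=1 → run A
t=2: queue=[D,H,C] q_used=0 → run D
t=3: queue=[D,H,C,B] q_used=1 → run D
t=4: queue=[H,C,B,D,E,F,G] q_used=0 → run H
t=5: queue=[H,C,B,D,E,F,G] q_used=1 → run H
t=6: queue=[C,B,D,E,F,G,H] q_used=0 → run C
t=7: queue=[C,B,D,E,F,G,H] q_used=1 → run C
t=8: queue=[B,D,E,F,G,H,C] q_used=0 → run B
t=9: queue=[B,D,E,F,G,H,C] q_used=1 → run B
t=10: queue=[D,E,F,G,H,C] q_used=0 → run D
t=11: queue=[D,E,F,G,H,C] q_used=1 → run D
t=12: queue=[E,F,G,H,C] q_used=0 → run E
t=13: queue=[E,F,G,H,C] q_used=1 → run E
t=14: queue=[F,G,H,C,E] q_used=0 → run F
t=15: queue=[F,G,H,C,E] q_used=1 → run F
t=16: queue=[G,H,C,E] q_used=0 → run G
t=17: queue=[G,H,C,E] q_used=1 → run G
t=18: queue=[H,C,E,G] q_used=0 → run H
t=19: queue=[H,C,E,G] q_used=1 → run H
t=20: queue=[C,E,G,H] q_used=0 → run C
t=21: queue=[C,E,G,H] q_used=1 → run C
t=22: queue=[E,G,H] q_used=0 → run E
t=23: queue=[E,G,H] q_used=1 → run E
t=24: queue=[G,H,E] q_used=0 → run G
t=25: queue=[G,H,E] q_used=1 → run G
t=26: queue=[H,E,G] q_used=0 → run H
t=27: queue=[H,E,G] q_used=1 → run H
t=28: queue=[E,G,H] q_used=0 → run E
t=29: queue=[E,G,H] q_used=1 → run E
t=30: queue=[G,H,E] q_used=0 → run G
t=31: queue=[G,H,E] q_used=1 → run G
t=32: queue=[H,E] q_used=0 → run H
t=33: queue=[H,E] q_used=1 → run H
t=34: queue=[E] q_used=0 → run E
t=35: queue=[E] q_used=1 → run E
t=36: (idle)
t=37: (idle)
t=38: (idle)
t=39: (idle)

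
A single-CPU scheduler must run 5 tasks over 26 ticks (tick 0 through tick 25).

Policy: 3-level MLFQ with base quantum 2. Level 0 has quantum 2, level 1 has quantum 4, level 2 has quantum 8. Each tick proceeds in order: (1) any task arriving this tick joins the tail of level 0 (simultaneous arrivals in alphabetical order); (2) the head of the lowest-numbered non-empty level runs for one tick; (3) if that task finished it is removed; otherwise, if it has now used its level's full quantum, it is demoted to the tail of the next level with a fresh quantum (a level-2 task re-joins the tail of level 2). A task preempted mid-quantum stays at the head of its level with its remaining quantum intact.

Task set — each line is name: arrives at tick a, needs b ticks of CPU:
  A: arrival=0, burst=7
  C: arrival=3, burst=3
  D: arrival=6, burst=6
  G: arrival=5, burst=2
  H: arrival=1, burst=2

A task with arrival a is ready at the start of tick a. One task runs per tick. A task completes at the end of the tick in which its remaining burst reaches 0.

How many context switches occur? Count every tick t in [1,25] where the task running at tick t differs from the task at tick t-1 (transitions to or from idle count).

t=0: L0/L1/L2 = A/-/- → run A
t=1: L0/L1/L2 = AH/-/- → run A
t=2: L0/L1/L2 = H/A/- → run H
t=3: L0/L1/L2 = HC/A/- → run H
t=4: L0/L1/L2 = C/A/- → run C
t=5: L0/L1/L2 = CG/A/- → run C
t=6: L0/L1/L2 = GD/AC/- → run G
t=7: L0/L1/L2 = GD/AC/- → run G
t=8: L0/L1/L2 = D/AC/- → run D
t=9: L0/L1/L2 = D/AC/- → run D
t=10: L0/L1/L2 = -/ACD/- → run A
t=11: L0/L1/L2 = -/ACD/- → run A
t=12: L0/L1/L2 = -/ACD/- → run A
t=13: L0/L1/L2 = -/ACD/- → run A
t=14: L0/L1/L2 = -/CD/A → run C
t=15: L0/L1/L2 = -/D/A → run D
t=16: L0/L1/L2 = -/D/A → run D
t=17: L0/L1/L2 = -/D/A → run D
t=18: L0/L1/L2 = -/D/A → run D
t=19: L0/L1/L2 = -/-/A → run A
t=20: (idle)
t=21: (idle)
t=22: (idle)
t=23: (idle)
t=24: (idle)
t=25: (idle)

context switches = 9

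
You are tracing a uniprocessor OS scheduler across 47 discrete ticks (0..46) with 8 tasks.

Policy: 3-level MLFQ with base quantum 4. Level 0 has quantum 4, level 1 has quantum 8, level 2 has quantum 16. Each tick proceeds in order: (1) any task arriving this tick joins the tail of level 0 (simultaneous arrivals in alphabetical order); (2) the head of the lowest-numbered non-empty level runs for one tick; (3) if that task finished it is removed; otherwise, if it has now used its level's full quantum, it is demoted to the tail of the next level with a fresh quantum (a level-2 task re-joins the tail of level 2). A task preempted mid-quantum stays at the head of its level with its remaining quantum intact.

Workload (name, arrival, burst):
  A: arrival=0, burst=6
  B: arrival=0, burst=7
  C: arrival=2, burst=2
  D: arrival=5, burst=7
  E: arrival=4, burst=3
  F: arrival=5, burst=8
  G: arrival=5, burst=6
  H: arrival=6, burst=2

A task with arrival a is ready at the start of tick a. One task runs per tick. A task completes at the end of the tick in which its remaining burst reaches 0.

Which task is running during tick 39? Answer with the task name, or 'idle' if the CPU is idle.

t=0: L0/L1/L2 = AB/-/- → run A
t=1: L0/L1/L2 = AB/-/- → run A
t=2: L0/L1/L2 = ABC/-/- → run A
t=3: L0/L1/L2 = ABC/-/- → run A
t=4: L0/L1/L2 = BCE/A/- → run B
t=5: L0/L1/L2 = BCEDFG/A/- → run B
t=6: L0/L1/L2 = BCEDFGH/A/- → run B
t=7: L0/L1/L2 = BCEDFGH/A/- → run B
t=8: L0/L1/L2 = CEDFGH/AB/- → run C
t=9: L0/L1/L2 = CEDFGH/AB/- → run C
t=10: L0/L1/L2 = EDFGH/AB/- → run E
t=11: L0/L1/L2 = EDFGH/AB/- → run E
t=12: L0/L1/L2 = EDFGH/AB/- → run E
t=13: L0/L1/L2 = DFGH/AB/- → run D
t=14: L0/L1/L2 = DFGH/AB/- → run D
t=15: L0/L1/L2 = DFGH/AB/- → run D
t=16: L0/L1/L2 = DFGH/AB/- → run D
t=17: L0/L1/L2 = FGH/ABD/- → run F
t=18: L0/L1/L2 = FGH/ABD/- → run F
t=19: L0/L1/L2 = FGH/ABD/- → run F
t=20: L0/L1/L2 = FGH/ABD/- → run F
t=21: L0/L1/L2 = GH/ABDF/- → run G
t=22: L0/L1/L2 = GH/ABDF/- → run G
t=23: L0/L1/L2 = GH/ABDF/- → run G
t=24: L0/L1/L2 = GH/ABDF/- → run G
t=25: L0/L1/L2 = H/ABDFG/- → run H
t=26: L0/L1/L2 = H/ABDFG/- → run H
t=27: L0/L1/L2 = -/ABDFG/- → run A
t=28: L0/L1/L2 = -/ABDFG/- → run A
t=29: L0/L1/L2 = -/BDFG/- → run B
t=30: L0/L1/L2 = -/BDFG/- → run B
t=31: L0/L1/L2 = -/BDFG/- → run B
t=32: L0/L1/L2 = -/DFG/- → run D
t=33: L0/L1/L2 = -/DFG/- → run D
t=34: L0/L1/L2 = -/DFG/- → run D
t=35: L0/L1/L2 = -/FG/- → run F
t=36: L0/L1/L2 = -/FG/- → run F
t=37: L0/L1/L2 = -/FG/- → run F
t=38: L0/L1/L2 = -/FG/- → run F
t=39: L0/L1/L2 = -/G/- → run G
t=40: L0/L1/L2 = -/G/- → run G
t=41: (idle)
t=42: (idle)
t=43: (idle)
t=44: (idle)
t=45: (idle)
t=46: (idle)

running at tick 39 = G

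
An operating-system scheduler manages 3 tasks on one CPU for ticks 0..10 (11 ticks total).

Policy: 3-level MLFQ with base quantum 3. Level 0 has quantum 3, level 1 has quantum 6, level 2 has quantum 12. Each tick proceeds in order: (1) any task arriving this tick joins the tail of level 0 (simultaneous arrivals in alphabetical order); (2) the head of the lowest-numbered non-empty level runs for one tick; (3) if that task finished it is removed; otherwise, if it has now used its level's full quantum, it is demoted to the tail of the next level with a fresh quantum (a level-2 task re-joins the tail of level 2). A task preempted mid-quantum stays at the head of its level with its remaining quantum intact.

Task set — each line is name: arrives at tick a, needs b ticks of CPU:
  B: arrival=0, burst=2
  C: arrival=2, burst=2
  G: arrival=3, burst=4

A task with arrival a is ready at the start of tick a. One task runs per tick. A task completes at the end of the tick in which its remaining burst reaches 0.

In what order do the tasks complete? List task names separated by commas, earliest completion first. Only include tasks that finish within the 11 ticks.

t=0: L0/L1/L2 = B/-/- → run B
t=1: L0/L1/L2 = B/-/- → run B
t=2: L0/L1/L2 = C/-/- → run C
t=3: L0/L1/L2 = CG/-/- → run C
t=4: L0/L1/L2 = G/-/- → run G
t=5: L0/L1/L2 = G/-/- → run G
t=6: L0/L1/L2 = G/-/- → run G
t=7: L0/L1/L2 = -/G/- → run G
t=8: (idle)
t=9: (idle)
t=10: (idle)

completion order = B, C, G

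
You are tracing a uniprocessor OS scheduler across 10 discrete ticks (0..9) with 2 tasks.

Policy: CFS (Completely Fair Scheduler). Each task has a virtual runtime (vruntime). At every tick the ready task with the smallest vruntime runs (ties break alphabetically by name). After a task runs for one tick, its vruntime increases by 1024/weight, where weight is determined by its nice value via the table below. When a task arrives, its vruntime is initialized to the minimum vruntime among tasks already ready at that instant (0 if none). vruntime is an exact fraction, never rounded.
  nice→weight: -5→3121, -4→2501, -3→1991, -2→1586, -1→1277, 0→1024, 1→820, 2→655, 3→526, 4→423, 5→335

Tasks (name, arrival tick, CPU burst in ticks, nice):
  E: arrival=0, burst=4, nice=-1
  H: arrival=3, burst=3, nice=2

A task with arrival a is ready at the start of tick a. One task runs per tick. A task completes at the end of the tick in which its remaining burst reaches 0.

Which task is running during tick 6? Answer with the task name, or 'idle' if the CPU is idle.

t=0: vr[E=0] → run E
t=1: vr[E=1024/1277] → run E
t=2: vr[E=2048/1277] → run E
t=3: vr[E=3072/1277 H=3072/1277] → run E
t=4: vr[H=3072/1277] → run H
t=5: vr[H=3319808/836435] → run H
t=6: vr[H=4627456/836435] → run H
t=7: (idle)
t=8: (idle)
t=9: (idle)

running at tick 6 = H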